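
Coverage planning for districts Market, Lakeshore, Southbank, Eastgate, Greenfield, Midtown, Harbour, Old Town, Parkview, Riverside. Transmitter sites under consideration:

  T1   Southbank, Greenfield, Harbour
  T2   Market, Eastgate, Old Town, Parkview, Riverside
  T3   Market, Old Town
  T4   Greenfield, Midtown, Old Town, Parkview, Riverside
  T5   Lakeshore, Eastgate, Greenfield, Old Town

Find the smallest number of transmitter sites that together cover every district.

4

T1, T2, T4, T5 together cover {Market, Lakeshore, Southbank, Eastgate, Greenfield, Midtown, Harbour, Old Town, Parkview, Riverside} — every district.
No 3 of the 5 transmitter sites cover everything (all 10 triples fall short), so 4 is minimum.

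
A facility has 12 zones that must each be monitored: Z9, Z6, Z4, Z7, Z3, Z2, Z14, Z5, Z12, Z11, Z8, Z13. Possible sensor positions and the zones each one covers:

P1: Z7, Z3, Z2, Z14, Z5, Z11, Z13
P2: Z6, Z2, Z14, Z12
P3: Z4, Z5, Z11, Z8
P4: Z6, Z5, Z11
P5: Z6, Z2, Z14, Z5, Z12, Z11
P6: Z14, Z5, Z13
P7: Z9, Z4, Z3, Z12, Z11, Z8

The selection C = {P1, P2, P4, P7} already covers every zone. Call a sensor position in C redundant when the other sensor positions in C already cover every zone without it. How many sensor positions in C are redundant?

2

Drop P1: Z7, Z13 uncovered — not redundant.
Drop P2: the rest still cover every zone — redundant.
Drop P4: the rest still cover every zone — redundant.
Drop P7: Z9, Z4, Z8 uncovered — not redundant.
2 redundant: P2, P4.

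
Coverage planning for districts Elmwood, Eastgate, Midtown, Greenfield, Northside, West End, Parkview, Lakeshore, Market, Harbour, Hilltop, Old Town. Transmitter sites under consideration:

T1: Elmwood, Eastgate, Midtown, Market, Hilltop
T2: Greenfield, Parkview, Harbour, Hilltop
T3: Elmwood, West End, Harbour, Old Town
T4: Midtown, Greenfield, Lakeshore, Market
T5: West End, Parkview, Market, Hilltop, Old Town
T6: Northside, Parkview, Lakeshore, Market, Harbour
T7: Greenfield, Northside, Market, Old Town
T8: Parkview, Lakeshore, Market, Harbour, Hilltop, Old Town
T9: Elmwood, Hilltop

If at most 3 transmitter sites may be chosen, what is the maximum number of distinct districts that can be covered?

Choosing T1, T3, T6 covers {Elmwood, Eastgate, Midtown, Northside, West End, Parkview, Lakeshore, Market, Harbour, Hilltop, Old Town} — 11 districts.
No choice of 3 transmitter sites does better; here Greenfield is left uncovered.

11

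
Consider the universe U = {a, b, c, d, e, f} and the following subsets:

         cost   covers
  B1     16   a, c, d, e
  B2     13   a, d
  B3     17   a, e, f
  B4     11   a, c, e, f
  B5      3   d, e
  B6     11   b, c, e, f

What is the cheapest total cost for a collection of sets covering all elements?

B2, B6 cover every element at cost 13 + 11 = 24.
Any cover uses at least 2 sets; among all covering selections none totals below 24.

24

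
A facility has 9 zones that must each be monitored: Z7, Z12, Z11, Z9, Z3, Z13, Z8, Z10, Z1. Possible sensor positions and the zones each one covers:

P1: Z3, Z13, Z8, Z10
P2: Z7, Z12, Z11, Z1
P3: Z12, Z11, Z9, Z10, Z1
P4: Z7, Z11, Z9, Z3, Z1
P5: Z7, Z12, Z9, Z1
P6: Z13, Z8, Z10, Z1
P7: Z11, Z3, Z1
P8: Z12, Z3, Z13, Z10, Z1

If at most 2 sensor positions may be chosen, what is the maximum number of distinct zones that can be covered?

Choosing P1, P2 covers {Z7, Z12, Z11, Z3, Z13, Z8, Z10, Z1} — 8 zones.
No choice of 2 sensor positions does better; here Z9 is left uncovered.

8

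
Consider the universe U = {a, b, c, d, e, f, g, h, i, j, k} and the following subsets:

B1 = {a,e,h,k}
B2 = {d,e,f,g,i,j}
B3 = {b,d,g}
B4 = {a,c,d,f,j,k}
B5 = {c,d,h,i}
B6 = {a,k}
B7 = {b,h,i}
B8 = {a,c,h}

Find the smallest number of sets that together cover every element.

B2, B4, B7 together cover {a, b, c, d, e, f, g, h, i, j, k} — every element.
No 2 of the 8 sets cover everything (all 28 pairs fall short), so 3 is minimum.

3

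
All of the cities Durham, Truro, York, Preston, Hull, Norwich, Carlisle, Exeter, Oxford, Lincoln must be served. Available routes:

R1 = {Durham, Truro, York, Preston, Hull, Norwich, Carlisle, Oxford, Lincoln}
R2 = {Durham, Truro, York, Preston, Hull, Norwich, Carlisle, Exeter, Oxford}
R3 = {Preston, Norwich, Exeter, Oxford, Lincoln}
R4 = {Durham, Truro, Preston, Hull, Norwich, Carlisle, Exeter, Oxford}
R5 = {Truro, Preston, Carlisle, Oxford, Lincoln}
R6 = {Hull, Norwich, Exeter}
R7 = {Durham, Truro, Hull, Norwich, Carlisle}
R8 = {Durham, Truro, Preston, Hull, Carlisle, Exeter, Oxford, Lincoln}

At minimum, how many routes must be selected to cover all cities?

2

R1, R2 together cover {Durham, Truro, York, Preston, Hull, Norwich, Carlisle, Exeter, Oxford, Lincoln} — every city.
No single route contains all 10 cities, so 2 is optimal.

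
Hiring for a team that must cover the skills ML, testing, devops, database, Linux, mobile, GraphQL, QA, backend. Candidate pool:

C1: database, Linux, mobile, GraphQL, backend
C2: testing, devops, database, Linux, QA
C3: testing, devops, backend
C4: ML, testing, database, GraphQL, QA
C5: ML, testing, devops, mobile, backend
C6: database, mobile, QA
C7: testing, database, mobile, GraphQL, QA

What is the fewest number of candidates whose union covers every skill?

3

C1, C2, C4 together cover {ML, testing, devops, database, Linux, mobile, GraphQL, QA, backend} — every skill.
No 2 of the 7 candidates cover everything (all 21 pairs fall short), so 3 is minimum.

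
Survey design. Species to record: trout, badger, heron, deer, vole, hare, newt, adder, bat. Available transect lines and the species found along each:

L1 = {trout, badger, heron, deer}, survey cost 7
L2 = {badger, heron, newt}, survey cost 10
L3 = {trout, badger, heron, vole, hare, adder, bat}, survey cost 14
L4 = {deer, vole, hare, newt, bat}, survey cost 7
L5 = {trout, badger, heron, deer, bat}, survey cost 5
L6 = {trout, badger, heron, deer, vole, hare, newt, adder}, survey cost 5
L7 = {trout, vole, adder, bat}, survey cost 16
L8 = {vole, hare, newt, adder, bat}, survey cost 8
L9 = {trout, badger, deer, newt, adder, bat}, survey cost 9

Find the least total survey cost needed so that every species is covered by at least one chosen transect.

10

L5, L6 cover every species at survey cost 5 + 5 = 10.
Any cover uses at least 2 transects; among all covering selections none totals below 10.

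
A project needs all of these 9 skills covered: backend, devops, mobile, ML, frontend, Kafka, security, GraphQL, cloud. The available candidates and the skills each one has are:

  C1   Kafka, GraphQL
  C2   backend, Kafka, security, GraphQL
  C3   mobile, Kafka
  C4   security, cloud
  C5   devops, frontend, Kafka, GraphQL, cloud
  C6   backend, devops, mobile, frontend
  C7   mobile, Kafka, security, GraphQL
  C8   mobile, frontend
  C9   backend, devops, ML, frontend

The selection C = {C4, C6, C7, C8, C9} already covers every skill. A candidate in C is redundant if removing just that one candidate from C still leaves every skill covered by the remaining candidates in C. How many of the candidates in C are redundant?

2

Drop C4: cloud uncovered — not redundant.
Drop C6: the rest still cover every skill — redundant.
Drop C7: Kafka, GraphQL uncovered — not redundant.
Drop C8: the rest still cover every skill — redundant.
Drop C9: ML uncovered — not redundant.
2 redundant: C6, C8.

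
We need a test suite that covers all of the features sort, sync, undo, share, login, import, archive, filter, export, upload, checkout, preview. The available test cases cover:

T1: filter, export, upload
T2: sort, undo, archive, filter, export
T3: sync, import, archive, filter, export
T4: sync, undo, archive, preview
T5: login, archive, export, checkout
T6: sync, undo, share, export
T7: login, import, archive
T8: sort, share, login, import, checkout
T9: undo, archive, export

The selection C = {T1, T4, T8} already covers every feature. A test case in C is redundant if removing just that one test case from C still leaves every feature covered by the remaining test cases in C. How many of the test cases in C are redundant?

0

Drop T1: filter, export, upload uncovered — not redundant.
Drop T4: sync, undo, archive, preview uncovered — not redundant.
Drop T8: sort, share, login, import, … uncovered — not redundant.
None of the test cases in C is redundant.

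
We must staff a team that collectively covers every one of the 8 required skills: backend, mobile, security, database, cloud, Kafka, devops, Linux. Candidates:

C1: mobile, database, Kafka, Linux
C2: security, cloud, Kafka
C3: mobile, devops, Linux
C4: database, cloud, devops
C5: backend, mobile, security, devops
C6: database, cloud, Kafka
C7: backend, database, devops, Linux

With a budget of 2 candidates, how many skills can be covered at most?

Choosing C1, C5 covers {backend, mobile, security, database, Kafka, devops, Linux} — 7 skills.
No choice of 2 candidates does better; here cloud is left uncovered.

7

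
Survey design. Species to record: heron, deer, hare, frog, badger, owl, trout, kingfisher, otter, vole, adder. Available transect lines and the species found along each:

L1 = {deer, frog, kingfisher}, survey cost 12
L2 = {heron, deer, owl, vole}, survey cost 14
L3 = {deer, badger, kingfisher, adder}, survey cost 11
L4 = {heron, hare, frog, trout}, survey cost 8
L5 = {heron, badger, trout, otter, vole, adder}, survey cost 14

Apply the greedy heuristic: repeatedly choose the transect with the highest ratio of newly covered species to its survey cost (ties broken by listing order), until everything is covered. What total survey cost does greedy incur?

47

Pick 1: L4 adds 4 new (heron, hare, frog, trout) at survey cost 8 (ratio 4/8).
Pick 2: L3 adds 4 new (deer, badger, kingfisher, adder) at survey cost 11 (ratio 4/11).
Pick 3: L2 adds 2 new (owl, vole) at survey cost 14 (ratio 2/14).
Pick 4: L5 adds 1 new (otter) at survey cost 14 (ratio 1/14).
Greedy total survey cost: 8 + 11 + 14 + 14 = 47.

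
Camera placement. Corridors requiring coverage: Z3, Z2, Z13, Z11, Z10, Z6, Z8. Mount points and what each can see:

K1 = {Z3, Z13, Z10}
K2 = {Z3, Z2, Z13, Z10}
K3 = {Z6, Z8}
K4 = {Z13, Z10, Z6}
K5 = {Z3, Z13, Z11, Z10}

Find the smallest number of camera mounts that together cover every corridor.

3

K2, K3, K5 together cover {Z3, Z2, Z13, Z11, Z10, Z6, Z8} — every corridor.
No 2 of the 5 camera mounts cover everything (all 10 pairs fall short), so 3 is minimum.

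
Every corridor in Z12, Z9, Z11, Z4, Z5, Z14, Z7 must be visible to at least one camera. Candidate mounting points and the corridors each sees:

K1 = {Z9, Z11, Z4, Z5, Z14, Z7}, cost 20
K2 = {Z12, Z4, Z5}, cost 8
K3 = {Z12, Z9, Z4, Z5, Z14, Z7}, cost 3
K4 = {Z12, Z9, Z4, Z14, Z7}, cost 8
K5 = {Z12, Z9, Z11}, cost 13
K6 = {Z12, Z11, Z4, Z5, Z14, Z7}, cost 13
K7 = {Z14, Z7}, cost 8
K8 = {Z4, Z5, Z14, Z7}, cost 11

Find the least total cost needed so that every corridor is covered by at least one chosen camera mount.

16

K3, K5 cover every corridor at cost 3 + 13 = 16.
Any cover uses at least 2 camera mounts; among all covering selections none totals below 16.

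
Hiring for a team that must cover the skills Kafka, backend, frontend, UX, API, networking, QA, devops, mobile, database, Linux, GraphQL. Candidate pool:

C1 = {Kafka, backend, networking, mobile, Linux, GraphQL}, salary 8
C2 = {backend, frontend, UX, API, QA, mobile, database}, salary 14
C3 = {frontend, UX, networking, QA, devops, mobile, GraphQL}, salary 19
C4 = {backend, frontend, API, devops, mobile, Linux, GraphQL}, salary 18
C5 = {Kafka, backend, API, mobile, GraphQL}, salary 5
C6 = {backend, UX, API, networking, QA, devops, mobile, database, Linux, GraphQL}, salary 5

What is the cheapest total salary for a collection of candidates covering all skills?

24

C2, C5, C6 cover every skill at salary 14 + 5 + 5 = 24.
Any cover uses at least 3 candidates; among all covering selections none totals below 24.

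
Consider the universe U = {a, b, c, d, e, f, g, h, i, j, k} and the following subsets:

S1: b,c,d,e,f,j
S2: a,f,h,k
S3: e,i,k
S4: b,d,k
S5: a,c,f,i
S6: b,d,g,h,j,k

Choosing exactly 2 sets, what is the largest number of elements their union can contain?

Choosing S5, S6 covers {a, b, c, d, f, g, h, i, j, k} — 10 elements.
No choice of 2 sets does better; here e is left uncovered.

10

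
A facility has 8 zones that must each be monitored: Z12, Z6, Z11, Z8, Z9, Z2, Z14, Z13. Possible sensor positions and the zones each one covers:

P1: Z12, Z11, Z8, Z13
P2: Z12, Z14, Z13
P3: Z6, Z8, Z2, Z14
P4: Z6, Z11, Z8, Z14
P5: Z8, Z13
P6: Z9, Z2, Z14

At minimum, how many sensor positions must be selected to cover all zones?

3

P1, P3, P6 together cover {Z12, Z6, Z11, Z8, Z9, Z2, Z14, Z13} — every zone.
No 2 of the 6 sensor positions cover everything (all 15 pairs fall short), so 3 is minimum.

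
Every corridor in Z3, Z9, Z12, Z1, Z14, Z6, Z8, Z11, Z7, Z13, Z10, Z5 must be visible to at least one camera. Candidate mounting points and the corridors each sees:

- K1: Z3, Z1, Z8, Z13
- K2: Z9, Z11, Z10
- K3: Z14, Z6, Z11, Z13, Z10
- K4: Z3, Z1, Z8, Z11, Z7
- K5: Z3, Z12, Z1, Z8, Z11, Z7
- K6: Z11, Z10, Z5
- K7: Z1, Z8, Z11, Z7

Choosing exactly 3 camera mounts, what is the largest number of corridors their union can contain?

Choosing K2, K3, K5 covers {Z3, Z9, Z12, Z1, Z14, Z6, Z8, Z11, Z7, Z13, Z10} — 11 corridors.
No choice of 3 camera mounts does better; here Z5 is left uncovered.

11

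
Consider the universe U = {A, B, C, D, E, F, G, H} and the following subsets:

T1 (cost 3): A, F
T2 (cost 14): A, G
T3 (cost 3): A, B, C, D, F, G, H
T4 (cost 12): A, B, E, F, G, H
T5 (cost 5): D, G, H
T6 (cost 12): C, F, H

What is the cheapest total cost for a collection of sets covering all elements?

T3, T4 cover every element at cost 3 + 12 = 15.
Any cover uses at least 2 sets; among all covering selections none totals below 15.

15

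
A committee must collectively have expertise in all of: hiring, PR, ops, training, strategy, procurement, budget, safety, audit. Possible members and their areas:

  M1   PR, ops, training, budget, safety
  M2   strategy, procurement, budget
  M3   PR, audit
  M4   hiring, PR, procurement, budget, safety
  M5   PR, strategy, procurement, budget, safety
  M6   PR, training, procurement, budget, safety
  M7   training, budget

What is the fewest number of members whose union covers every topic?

4

M1, M2, M3, M4 together cover {hiring, PR, ops, training, strategy, procurement, budget, safety, audit} — every topic.
No 3 of the 7 members cover everything (all 35 triples fall short), so 4 is minimum.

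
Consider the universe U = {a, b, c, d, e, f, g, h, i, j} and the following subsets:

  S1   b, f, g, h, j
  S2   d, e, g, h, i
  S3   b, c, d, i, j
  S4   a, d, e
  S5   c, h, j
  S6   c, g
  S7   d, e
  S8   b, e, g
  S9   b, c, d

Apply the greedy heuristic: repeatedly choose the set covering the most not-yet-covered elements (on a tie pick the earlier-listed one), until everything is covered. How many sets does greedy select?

4

Pick 1: S1 covers 5 new elements (b, f, g, h, j).
Pick 2: S2 covers 3 new elements (d, e, i).
Pick 3: S3 covers 1 new elements (c).
Pick 4: S4 covers 1 new elements (a).
Greedy uses 4 sets. (The true minimum is 3.)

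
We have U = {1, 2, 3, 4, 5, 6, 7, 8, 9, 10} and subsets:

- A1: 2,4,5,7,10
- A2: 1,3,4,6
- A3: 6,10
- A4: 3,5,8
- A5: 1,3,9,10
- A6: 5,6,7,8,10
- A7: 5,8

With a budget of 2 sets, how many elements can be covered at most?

8

Choosing A1, A2 covers {1, 2, 3, 4, 5, 6, 7, 10} — 8 elements.
No choice of 2 sets does better; here 8, 9 are left uncovered.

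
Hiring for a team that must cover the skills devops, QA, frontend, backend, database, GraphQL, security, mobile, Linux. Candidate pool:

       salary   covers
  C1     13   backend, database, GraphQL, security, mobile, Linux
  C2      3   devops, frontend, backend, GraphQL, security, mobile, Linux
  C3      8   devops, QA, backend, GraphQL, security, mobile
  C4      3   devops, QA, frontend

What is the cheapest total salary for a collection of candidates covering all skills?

C1, C4 cover every skill at salary 13 + 3 = 16.
Any cover uses at least 2 candidates; among all covering selections none totals below 16.

16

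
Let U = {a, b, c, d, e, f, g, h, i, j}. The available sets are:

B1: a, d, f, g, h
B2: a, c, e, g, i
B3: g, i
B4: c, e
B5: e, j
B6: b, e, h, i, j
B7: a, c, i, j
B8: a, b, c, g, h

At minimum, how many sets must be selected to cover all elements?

3

B1, B2, B6 together cover {a, b, c, d, e, f, g, h, i, j} — every element.
No 2 of the 8 sets cover everything (all 28 pairs fall short), so 3 is minimum.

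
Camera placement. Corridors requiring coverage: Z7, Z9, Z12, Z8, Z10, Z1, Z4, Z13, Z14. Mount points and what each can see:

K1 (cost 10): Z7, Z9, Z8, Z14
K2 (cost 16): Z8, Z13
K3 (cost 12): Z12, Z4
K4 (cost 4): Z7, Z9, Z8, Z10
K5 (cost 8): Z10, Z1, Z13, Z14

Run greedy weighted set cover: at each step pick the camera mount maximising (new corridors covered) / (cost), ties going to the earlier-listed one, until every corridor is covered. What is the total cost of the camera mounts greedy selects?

24

Pick 1: K4 adds 4 new (Z7, Z9, Z8, Z10) at cost 4 (ratio 4/4).
Pick 2: K5 adds 3 new (Z1, Z13, Z14) at cost 8 (ratio 3/8).
Pick 3: K3 adds 2 new (Z12, Z4) at cost 12 (ratio 2/12).
Greedy total cost: 4 + 8 + 12 = 24.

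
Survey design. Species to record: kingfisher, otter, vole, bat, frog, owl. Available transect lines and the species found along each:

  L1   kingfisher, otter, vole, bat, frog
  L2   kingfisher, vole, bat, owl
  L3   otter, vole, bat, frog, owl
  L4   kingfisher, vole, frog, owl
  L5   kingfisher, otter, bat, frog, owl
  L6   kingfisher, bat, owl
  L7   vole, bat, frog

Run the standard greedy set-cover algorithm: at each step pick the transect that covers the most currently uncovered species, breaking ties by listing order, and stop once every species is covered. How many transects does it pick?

2

Pick 1: L1 covers 5 new species (kingfisher, otter, vole, bat, frog).
Pick 2: L2 covers 1 new species (owl).
Greedy uses 2 transects.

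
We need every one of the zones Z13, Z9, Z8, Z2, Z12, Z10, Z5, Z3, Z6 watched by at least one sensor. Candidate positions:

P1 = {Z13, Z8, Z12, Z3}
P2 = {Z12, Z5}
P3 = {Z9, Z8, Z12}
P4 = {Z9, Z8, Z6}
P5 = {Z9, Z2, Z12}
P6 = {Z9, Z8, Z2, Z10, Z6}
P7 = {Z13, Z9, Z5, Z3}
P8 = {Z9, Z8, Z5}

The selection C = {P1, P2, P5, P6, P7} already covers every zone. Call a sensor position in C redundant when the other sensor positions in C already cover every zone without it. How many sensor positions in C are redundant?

Drop P1: the rest still cover every zone — redundant.
Drop P2: the rest still cover every zone — redundant.
Drop P5: the rest still cover every zone — redundant.
Drop P6: Z10, Z6 uncovered — not redundant.
Drop P7: the rest still cover every zone — redundant.
4 redundant: P1, P2, P5, P7.

4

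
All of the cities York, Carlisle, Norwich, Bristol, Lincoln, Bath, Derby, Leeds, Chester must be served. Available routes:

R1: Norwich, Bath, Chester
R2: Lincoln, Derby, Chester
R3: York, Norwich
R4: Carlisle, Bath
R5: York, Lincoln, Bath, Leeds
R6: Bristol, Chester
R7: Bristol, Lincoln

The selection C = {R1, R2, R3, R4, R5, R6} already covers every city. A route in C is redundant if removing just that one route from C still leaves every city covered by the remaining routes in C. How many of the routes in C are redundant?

Drop R1: the rest still cover every city — redundant.
Drop R2: Derby uncovered — not redundant.
Drop R3: the rest still cover every city — redundant.
Drop R4: Carlisle uncovered — not redundant.
Drop R5: Leeds uncovered — not redundant.
Drop R6: Bristol uncovered — not redundant.
2 redundant: R1, R3.

2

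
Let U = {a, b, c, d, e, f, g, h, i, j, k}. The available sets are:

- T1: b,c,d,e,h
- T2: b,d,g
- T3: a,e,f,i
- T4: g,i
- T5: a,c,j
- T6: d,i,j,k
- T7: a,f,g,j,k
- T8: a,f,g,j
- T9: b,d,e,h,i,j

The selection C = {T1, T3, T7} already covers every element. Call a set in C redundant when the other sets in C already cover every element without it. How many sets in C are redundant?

0

Drop T1: b, c, d, h uncovered — not redundant.
Drop T3: i uncovered — not redundant.
Drop T7: g, j, k uncovered — not redundant.
None of the sets in C is redundant.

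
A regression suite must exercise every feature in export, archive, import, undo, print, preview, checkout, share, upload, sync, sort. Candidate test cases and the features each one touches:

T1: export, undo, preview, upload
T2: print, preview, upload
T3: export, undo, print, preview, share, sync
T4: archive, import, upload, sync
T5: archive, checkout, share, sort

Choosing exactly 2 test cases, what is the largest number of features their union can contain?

Choosing T3, T4 covers {export, archive, import, undo, print, preview, share, upload, sync} — 9 features.
No choice of 2 test cases does better; here checkout, sort are left uncovered.

9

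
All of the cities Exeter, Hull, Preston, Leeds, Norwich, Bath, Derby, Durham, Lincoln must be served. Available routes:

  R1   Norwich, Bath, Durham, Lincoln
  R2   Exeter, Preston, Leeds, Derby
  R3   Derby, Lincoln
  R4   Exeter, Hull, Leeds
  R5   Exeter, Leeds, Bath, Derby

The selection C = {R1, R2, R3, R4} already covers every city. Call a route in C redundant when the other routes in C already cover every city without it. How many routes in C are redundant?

1

Drop R1: Norwich, Bath, Durham uncovered — not redundant.
Drop R2: Preston uncovered — not redundant.
Drop R3: the rest still cover every city — redundant.
Drop R4: Hull uncovered — not redundant.
1 redundant: R3.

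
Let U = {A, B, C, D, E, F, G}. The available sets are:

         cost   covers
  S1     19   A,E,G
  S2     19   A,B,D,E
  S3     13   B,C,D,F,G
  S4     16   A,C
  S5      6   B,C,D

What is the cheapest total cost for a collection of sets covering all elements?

S1, S3 cover every element at cost 19 + 13 = 32.
Any cover uses at least 2 sets; among all covering selections none totals below 32.
Greedy by coverage-per-cost would pick S5, S1, S3 for 38 — worse than the optimum 32.

32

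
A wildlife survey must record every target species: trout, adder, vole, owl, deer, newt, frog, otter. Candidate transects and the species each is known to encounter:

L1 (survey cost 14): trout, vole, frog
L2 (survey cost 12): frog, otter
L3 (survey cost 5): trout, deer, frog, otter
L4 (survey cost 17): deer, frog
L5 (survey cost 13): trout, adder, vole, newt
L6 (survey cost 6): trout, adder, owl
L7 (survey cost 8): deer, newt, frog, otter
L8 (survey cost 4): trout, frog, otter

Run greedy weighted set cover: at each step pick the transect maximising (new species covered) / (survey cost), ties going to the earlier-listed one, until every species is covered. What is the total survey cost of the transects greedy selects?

Pick 1: L3 adds 4 new (trout, deer, frog, otter) at survey cost 5 (ratio 4/5).
Pick 2: L6 adds 2 new (adder, owl) at survey cost 6 (ratio 2/6).
Pick 3: L5 adds 2 new (vole, newt) at survey cost 13 (ratio 2/13).
Greedy total survey cost: 5 + 6 + 13 = 24.

24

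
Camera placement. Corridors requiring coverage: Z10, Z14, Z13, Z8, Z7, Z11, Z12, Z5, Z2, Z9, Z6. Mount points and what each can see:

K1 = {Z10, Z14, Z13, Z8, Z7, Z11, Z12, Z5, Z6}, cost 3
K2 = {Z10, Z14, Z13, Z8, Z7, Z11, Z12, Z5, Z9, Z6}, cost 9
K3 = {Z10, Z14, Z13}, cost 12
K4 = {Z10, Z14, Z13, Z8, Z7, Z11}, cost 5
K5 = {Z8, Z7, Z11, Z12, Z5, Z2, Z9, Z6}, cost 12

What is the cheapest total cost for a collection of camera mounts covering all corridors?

K1, K5 cover every corridor at cost 3 + 12 = 15.
Any cover uses at least 2 camera mounts; among all covering selections none totals below 15.

15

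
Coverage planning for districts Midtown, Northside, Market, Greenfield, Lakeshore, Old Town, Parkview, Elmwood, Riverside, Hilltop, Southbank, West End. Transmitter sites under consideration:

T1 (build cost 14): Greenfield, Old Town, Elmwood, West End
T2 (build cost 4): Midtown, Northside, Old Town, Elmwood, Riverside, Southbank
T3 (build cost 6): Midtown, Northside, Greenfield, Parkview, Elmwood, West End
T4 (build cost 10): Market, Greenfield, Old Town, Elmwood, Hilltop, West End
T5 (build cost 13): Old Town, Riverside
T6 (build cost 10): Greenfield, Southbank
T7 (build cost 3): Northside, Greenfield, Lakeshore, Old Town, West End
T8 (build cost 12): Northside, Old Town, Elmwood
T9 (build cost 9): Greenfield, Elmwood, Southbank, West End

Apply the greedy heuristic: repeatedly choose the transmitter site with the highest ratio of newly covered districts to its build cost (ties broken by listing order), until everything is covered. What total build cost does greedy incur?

Pick 1: T7 adds 5 new (Northside, Greenfield, Lakeshore, Old Town, West End) at build cost 3 (ratio 5/3).
Pick 2: T2 adds 4 new (Midtown, Elmwood, Riverside, Southbank) at build cost 4 (ratio 4/4).
Pick 3: T4 adds 2 new (Market, Hilltop) at build cost 10 (ratio 2/10).
Pick 4: T3 adds 1 new (Parkview) at build cost 6 (ratio 1/6).
Greedy total build cost: 3 + 4 + 10 + 6 = 23.

23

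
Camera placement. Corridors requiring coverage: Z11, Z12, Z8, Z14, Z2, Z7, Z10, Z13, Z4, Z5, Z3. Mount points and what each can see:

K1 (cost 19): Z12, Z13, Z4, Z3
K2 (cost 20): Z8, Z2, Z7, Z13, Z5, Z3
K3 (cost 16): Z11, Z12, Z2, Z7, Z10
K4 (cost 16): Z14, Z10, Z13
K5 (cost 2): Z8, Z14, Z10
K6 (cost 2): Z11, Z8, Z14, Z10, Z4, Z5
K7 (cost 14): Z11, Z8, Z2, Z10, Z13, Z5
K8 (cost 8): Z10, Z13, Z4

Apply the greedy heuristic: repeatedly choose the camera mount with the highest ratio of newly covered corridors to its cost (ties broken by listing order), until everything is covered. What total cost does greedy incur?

38

Pick 1: K6 adds 6 new (Z11, Z8, Z14, Z10, Z4, Z5) at cost 2 (ratio 6/2).
Pick 2: K2 adds 4 new (Z2, Z7, Z13, Z3) at cost 20 (ratio 4/20).
Pick 3: K3 adds 1 new (Z12) at cost 16 (ratio 1/16).
Greedy total cost: 2 + 20 + 16 = 38. (The true optimum is 37, so greedy overshoots here.)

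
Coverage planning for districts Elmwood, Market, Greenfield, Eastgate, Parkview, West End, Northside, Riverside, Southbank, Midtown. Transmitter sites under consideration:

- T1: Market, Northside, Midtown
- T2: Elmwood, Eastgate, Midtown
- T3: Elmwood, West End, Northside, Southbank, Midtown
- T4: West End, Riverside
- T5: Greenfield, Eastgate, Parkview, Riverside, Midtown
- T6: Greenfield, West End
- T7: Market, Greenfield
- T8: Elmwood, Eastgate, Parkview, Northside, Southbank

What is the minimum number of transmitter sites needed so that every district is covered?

T1, T3, T5 together cover {Elmwood, Market, Greenfield, Eastgate, Parkview, West End, Northside, Riverside, Southbank, Midtown} — every district.
No 2 of the 8 transmitter sites cover everything (all 28 pairs fall short), so 3 is minimum.

3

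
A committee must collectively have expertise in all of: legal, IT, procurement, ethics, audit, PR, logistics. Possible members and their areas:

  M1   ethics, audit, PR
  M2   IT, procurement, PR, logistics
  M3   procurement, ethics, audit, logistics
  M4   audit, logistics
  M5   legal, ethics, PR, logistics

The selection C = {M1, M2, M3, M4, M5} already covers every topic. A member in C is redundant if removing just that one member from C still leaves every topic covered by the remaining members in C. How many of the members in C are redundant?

3

Drop M1: the rest still cover every topic — redundant.
Drop M2: IT uncovered — not redundant.
Drop M3: the rest still cover every topic — redundant.
Drop M4: the rest still cover every topic — redundant.
Drop M5: legal uncovered — not redundant.
3 redundant: M1, M3, M4.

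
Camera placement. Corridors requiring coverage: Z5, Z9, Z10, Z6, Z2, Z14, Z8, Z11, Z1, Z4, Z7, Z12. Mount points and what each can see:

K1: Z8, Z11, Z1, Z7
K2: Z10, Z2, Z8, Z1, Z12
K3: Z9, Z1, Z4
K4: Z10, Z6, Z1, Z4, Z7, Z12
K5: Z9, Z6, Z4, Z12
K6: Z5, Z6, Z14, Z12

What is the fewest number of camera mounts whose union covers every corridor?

4

K1, K2, K3, K6 together cover {Z5, Z9, Z10, Z6, Z2, Z14, Z8, Z11, Z1, Z4, Z7, Z12} — every corridor.
No 3 of the 6 camera mounts cover everything (all 20 triples fall short), so 4 is minimum.
Greedy (largest uncovered first) would take K4, K1, K6, K2, K3 — 5 camera mounts — but 4 suffice.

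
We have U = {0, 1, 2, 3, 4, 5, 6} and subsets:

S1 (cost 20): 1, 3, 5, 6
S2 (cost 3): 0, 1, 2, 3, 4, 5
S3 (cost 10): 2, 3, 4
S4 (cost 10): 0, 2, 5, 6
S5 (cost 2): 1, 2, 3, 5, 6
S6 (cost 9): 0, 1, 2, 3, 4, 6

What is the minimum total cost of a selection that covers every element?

S2, S5 cover every element at cost 3 + 2 = 5.
Any cover uses at least 2 sets; among all covering selections none totals below 5.

5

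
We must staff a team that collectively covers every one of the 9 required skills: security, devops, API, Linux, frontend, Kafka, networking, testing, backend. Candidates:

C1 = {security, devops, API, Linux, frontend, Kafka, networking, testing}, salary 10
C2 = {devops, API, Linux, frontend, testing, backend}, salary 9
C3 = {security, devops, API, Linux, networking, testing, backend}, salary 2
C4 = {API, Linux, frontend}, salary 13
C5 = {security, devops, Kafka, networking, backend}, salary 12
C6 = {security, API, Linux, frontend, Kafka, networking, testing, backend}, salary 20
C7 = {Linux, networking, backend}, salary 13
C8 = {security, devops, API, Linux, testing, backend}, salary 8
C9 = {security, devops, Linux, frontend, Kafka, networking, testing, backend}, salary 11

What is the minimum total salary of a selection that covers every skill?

C1, C3 cover every skill at salary 10 + 2 = 12.
Any cover uses at least 2 candidates; among all covering selections none totals below 12.

12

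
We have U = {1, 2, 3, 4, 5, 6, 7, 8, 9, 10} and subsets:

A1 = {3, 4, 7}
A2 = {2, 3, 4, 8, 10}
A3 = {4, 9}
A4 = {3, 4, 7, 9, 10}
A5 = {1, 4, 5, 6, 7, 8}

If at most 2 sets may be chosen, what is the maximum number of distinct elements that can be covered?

9

Choosing A2, A5 covers {1, 2, 3, 4, 5, 6, 7, 8, 10} — 9 elements.
No choice of 2 sets does better; here 9 is left uncovered.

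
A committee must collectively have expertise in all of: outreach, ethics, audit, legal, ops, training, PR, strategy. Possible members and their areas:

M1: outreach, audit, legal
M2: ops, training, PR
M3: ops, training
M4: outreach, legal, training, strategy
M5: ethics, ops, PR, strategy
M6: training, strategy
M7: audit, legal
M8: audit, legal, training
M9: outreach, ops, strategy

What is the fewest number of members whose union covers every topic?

3

M1, M2, M5 together cover {outreach, ethics, audit, legal, ops, training, PR, strategy} — every topic.
No 2 of the 9 members cover everything (all 36 pairs fall short), so 3 is minimum.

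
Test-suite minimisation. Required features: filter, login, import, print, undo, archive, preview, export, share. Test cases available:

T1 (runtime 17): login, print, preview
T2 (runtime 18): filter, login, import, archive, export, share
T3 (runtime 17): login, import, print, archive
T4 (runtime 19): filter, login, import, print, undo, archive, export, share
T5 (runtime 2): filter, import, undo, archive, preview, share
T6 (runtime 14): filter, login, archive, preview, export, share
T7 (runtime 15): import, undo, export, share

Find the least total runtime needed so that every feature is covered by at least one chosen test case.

21

T4, T5 cover every feature at runtime 19 + 2 = 21.
Any cover uses at least 2 test cases; among all covering selections none totals below 21.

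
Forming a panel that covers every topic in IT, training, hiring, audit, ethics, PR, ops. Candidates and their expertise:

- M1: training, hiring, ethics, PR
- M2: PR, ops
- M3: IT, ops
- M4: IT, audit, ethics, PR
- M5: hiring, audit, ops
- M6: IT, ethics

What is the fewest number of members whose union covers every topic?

M1, M2, M4 together cover {IT, training, hiring, audit, ethics, PR, ops} — every topic.
No 2 of the 6 members cover everything (all 15 pairs fall short), so 3 is minimum.

3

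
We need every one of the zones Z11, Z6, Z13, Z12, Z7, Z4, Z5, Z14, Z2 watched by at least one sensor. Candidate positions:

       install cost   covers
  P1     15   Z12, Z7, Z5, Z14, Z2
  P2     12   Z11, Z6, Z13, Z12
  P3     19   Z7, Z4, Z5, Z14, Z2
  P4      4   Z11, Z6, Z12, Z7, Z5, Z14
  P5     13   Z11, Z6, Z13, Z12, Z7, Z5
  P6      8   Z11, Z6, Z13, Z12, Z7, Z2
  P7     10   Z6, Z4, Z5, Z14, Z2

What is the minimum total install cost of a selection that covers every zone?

P6, P7 cover every zone at install cost 8 + 10 = 18.
Any cover uses at least 2 sensor positions; among all covering selections none totals below 18.

18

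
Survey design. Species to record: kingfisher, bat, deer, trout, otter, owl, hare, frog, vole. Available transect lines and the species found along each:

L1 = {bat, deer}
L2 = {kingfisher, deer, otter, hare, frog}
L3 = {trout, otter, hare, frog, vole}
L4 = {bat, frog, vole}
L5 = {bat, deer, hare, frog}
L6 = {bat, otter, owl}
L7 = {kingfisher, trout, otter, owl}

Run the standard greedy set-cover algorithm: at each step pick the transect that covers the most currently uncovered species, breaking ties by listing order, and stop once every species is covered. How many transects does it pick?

Pick 1: L2 covers 5 new species (kingfisher, deer, otter, hare, frog).
Pick 2: L3 covers 2 new species (trout, vole).
Pick 3: L6 covers 2 new species (bat, owl).
Greedy uses 3 transects.

3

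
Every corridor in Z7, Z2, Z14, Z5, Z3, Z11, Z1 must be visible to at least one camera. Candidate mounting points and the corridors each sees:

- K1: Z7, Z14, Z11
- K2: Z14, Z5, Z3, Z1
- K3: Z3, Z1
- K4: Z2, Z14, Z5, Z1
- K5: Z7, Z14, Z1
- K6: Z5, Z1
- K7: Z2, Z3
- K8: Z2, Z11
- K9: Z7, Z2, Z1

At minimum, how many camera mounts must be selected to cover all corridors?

3

K1, K2, K4 together cover {Z7, Z2, Z14, Z5, Z3, Z11, Z1} — every corridor.
No 2 of the 9 camera mounts cover everything (all 36 pairs fall short), so 3 is minimum.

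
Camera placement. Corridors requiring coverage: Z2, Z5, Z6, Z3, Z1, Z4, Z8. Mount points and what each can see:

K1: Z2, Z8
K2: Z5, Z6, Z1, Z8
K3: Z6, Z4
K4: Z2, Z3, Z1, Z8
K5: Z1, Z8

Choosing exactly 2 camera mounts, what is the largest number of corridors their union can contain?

6

Choosing K2, K4 covers {Z2, Z5, Z6, Z3, Z1, Z8} — 6 corridors.
No choice of 2 camera mounts does better; here Z4 is left uncovered.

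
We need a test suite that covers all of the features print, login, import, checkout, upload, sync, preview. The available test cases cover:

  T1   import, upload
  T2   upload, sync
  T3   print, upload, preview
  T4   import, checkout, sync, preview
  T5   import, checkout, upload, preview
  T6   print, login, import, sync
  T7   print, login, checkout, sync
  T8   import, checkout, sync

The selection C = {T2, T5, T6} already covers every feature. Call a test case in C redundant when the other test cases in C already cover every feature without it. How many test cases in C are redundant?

Drop T2: the rest still cover every feature — redundant.
Drop T5: checkout, preview uncovered — not redundant.
Drop T6: print, login uncovered — not redundant.
1 redundant: T2.

1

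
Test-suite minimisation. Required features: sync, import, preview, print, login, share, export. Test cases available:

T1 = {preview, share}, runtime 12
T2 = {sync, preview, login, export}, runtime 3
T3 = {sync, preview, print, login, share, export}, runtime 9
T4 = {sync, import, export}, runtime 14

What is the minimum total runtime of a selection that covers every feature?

23

T3, T4 cover every feature at runtime 9 + 14 = 23.
Any cover uses at least 2 test cases; among all covering selections none totals below 23.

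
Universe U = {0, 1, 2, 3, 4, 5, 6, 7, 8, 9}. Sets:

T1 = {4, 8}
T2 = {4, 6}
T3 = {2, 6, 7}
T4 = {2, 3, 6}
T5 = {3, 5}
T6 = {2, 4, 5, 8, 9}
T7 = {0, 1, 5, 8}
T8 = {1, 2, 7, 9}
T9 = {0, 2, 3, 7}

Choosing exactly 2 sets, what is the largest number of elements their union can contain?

Choosing T6, T9 covers {0, 2, 3, 4, 5, 7, 8, 9} — 8 elements.
No choice of 2 sets does better; here 1, 6 are left uncovered.

8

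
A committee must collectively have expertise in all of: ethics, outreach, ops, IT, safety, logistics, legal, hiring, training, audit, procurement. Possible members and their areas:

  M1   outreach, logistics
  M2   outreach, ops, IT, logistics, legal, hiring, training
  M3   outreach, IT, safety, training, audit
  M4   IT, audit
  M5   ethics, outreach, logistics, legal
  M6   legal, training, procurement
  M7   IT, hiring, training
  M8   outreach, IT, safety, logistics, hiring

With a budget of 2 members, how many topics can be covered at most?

Choosing M2, M3 covers {outreach, ops, IT, safety, logistics, legal, hiring, training, audit} — 9 topics.
No choice of 2 members does better; here ethics, procurement are left uncovered.

9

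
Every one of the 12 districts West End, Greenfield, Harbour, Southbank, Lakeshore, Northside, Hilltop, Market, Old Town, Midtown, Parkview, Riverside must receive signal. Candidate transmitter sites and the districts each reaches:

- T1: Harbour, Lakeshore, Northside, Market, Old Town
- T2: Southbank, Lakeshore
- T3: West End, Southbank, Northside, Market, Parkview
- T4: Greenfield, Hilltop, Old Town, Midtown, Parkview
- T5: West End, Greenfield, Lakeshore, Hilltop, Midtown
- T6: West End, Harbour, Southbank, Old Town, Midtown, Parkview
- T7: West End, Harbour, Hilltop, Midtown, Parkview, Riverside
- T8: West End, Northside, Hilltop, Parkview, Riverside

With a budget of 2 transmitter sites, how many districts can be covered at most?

Choosing T1, T7 covers {West End, Harbour, Lakeshore, Northside, Hilltop, Market, Old Town, Midtown, Parkview, Riverside} — 10 districts.
No choice of 2 transmitter sites does better; here Greenfield, Southbank are left uncovered.

10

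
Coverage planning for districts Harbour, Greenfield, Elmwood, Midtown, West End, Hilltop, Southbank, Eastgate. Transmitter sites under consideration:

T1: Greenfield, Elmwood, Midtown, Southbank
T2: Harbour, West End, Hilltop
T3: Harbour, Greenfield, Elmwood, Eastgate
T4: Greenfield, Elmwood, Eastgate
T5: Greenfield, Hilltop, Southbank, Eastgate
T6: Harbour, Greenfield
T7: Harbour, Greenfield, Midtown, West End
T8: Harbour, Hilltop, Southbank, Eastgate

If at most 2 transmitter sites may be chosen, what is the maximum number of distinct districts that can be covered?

Choosing T1, T2 covers {Harbour, Greenfield, Elmwood, Midtown, West End, Hilltop, Southbank} — 7 districts.
No choice of 2 transmitter sites does better; here Eastgate is left uncovered.

7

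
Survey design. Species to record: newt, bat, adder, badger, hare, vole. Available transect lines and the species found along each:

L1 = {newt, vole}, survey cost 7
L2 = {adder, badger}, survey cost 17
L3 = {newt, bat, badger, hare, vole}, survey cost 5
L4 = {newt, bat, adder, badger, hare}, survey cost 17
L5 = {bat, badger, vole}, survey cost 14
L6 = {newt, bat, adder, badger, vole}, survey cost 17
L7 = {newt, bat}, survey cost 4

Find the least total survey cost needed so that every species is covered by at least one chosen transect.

L2, L3 cover every species at survey cost 17 + 5 = 22.
Any cover uses at least 2 transects; among all covering selections none totals below 22.

22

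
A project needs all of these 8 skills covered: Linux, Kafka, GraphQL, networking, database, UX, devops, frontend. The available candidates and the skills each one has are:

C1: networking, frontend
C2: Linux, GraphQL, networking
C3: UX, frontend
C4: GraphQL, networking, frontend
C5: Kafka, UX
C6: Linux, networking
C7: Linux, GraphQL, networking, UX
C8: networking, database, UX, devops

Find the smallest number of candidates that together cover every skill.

C1, C2, C5, C8 together cover {Linux, Kafka, GraphQL, networking, database, UX, devops, frontend} — every skill.
No 3 of the 8 candidates cover everything (all 56 triples fall short), so 4 is minimum.

4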